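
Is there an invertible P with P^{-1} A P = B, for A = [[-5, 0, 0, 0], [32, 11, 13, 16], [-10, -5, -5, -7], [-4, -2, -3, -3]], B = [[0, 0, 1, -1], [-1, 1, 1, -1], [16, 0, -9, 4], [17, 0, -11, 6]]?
No.

Both have characteristic polynomial (x - 1)^3(x + 5), but the minimal polynomial of A is (x - 1)^3(x + 5) while the minimal polynomial of B is (x - 1)^2(x + 5). The minimal polynomial is a similarity invariant, so A and B are not similar.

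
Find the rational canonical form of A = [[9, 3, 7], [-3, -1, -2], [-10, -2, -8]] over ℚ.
R = [[0, 0, -4], [1, 0, -2], [0, 1, 0]]

The invariant factors of A (the non-unit diagonal entries of the Smith normal form of xI - A over ℚ[x]) are x^3 + 2x + 4, each dividing the next. The characteristic polynomial is their product, x^3 + 2x + 4.

The rational canonical form is the block-diagonal matrix of companion matrices C(f_i):
R = [[0, 0, -4], [1, 0, -2], [0, 1, 0]].

Note the characteristic polynomial does not split into linear factors over ℚ, so A has no Jordan form over ℚ; the rational canonical form exists over any field.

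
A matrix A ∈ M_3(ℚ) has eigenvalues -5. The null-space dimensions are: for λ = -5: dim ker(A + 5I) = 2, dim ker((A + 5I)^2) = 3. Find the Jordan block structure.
Jordan blocks: (-5, 2), (-5, 1)

λ = -5: successive nullity increments [2, 1] count blocks of size ≥ k; block sizes are [2, 1].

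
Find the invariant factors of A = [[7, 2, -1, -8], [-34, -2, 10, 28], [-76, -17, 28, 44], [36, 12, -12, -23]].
The Jordan structure of A has elementary divisors (x + 3), (x - 1), (x - 6)^2. Arranging the block sizes at each eigenvalue in decreasing order and taking row products gives the invariant factors.

Invariant factors (smallest first, each dividing the next): (x - 6)^2(x - 1)(x + 3).

Check: the last factor (x - 6)^2(x - 1)(x + 3) is the minimal polynomial, and the product (x - 6)^2(x - 1)(x + 3) is the characteristic polynomial.

(x - 6)^2(x - 1)(x + 3)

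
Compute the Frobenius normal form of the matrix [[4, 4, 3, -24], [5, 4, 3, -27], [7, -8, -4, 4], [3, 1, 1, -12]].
R = [[0, 1, 0, 0], [1, -4, 0, 0], [0, 0, 0, 1], [0, 0, 1, -4]]

The invariant factors of A (the non-unit diagonal entries of the Smith normal form of xI - A over ℚ[x]) are x^2 + 4x - 1, x^2 + 4x - 1, each dividing the next. The characteristic polynomial is their product, (x^2 + 4x - 1)^2.

The rational canonical form is the block-diagonal matrix of companion matrices C(f_i):
R = [[0, 1, 0, 0], [1, -4, 0, 0], [0, 0, 0, 1], [0, 0, 1, -4]].

Note the characteristic polynomial does not split into linear factors over ℚ, so A has no Jordan form over ℚ; the rational canonical form exists over any field.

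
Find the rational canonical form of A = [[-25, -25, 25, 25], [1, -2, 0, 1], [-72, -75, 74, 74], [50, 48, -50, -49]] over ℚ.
R = [[0, 0, 0, 25], [1, 0, 0, 50], [0, 1, 0, 24], [0, 0, 1, -2]]

The invariant factors of A (the non-unit diagonal entries of the Smith normal form of xI - A over ℚ[x]) are (x - 5)(x + 1)^2(x + 5), each dividing the next. The characteristic polynomial is their product, (x - 5)(x + 1)^2(x + 5).

The rational canonical form is the block-diagonal matrix of companion matrices C(f_i):
R = [[0, 0, 0, 25], [1, 0, 0, 50], [0, 1, 0, 24], [0, 0, 1, -2]].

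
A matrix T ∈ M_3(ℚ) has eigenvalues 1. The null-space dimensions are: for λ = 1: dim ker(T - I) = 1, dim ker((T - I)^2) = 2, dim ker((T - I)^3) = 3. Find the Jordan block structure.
λ = 1: successive nullity increments [1, 1, 1] count blocks of size ≥ k; block sizes are [3].

Jordan blocks: (1, 3)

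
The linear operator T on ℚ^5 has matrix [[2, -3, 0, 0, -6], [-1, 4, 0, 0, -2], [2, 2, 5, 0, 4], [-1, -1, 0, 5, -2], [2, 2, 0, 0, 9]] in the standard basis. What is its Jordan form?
J = [[5, 1, 0, 0, 0], [0, 5, 0, 0, 0], [0, 0, 5, 0, 0], [0, 0, 0, 5, 0], [0, 0, 0, 0, 5]]

The characteristic polynomial is det(xI - A) = (x - 5)^5, so the eigenvalues are 5 (algebraic multiplicity 5).

For λ = 5: rank(A - 5I) = 1, rank((A - 5I)^2) = 0. The eigenspace has dimension 5 - 1 = 4, so there are 4 Jordan blocks; the rank sequence gives block sizes [2, 1, 1, 1].

Assembling the blocks gives the Jordan form J above.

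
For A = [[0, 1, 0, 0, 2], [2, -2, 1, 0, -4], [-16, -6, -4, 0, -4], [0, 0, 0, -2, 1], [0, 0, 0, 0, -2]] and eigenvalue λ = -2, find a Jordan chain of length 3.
v_1 = [[-2, 4, 5, 0, 0]]^T, v_2 = [[0, 1, -2, 0, 0]]^T, v_3 = [[1, -2, -2, 0, 0]]^T

We seek v_1 ∈ ker((A + 2I)^3) \ ker((A + 2I)^2), then set v_{i+1} = (A + 2I) v_i.

One such chain is v_1 = [[-2, 4, 5, 0, 0]]^T, v_2 = [[0, 1, -2, 0, 0]]^T, v_3 = [[1, -2, -2, 0, 0]]^T. Check: (A + 2I) v_3 = [[0, 0, 0, 0, 0]]^T = 0.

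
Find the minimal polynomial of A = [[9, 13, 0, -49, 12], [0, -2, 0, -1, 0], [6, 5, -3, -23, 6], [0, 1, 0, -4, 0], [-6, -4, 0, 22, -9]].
m_A(x) = (x - 3)(x + 3)^2

The characteristic polynomial factors as (x - 3)(x + 3)^4. The minimal polynomial is ∏(x - λ)^{k_λ} where k_λ is the size of the largest Jordan block at λ.

For λ = -3: rank(A + 3I) = 2, and the largest Jordan block has size 2 (the smallest k with rank((A + 3I)^k) = rank((A + 3I)^(k+1))).
For λ = 3: rank(A - 3I) = 4, and the largest Jordan block has size 1 (the smallest k with rank((A - 3I)^k) = rank((A - 3I)^(k+1))).

So m_A(x) = (x - 3)(x + 3)^2.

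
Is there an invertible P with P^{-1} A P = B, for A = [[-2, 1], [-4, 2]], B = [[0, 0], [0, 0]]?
No.

Both have characteristic polynomial x^2, but the minimal polynomial of A is x^2 while the minimal polynomial of B is x. The minimal polynomial is a similarity invariant, so A and B are not similar.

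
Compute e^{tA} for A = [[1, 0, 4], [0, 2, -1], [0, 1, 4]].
A has Jordan form J = [[1, 0, 0], [0, 3, 1], [0, 0, 3]] with A = PJP^{-1}, so e^{tA} = P e^{tJ} P^{-1}.

For a Jordan block J_k(λ), e^{tJ_k(λ)} = e^{λt} · (I + tN + t^2 N^2/2! + ... + t^{k-1} N^{k-1}/(k-1)!) where N is the nilpotent superdiagonal part.

Assembling the blocks and conjugating back gives the entries of e^{tA} as shown above.

e^{tA} = [[e^{t}, 2*t*e^{3*t} - e^{3*t} + e^{t}, 2*t*e^{3*t} + e^{3*t} - e^{t}], [0, (1 - t)*e^{3*t}, -t*e^{3*t}], [0, t*e^{3*t}, (t + 1)*e^{3*t}]]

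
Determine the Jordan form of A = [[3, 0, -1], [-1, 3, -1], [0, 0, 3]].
The characteristic polynomial is det(xI - A) = (x - 3)^3, so the eigenvalues are 3 (algebraic multiplicity 3).

For λ = 3: rank(A - 3I) = 2, rank((A - 3I)^2) = 1, rank((A - 3I)^3) = 0. The eigenspace has dimension 3 - 2 = 1, so there is 1 Jordan block; the rank sequence gives block sizes [3].

Assembling the blocks gives the Jordan form J above.

J = [[3, 1, 0], [0, 3, 1], [0, 0, 3]]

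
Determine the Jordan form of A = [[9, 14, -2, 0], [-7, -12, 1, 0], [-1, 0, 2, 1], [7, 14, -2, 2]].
The characteristic polynomial is det(xI - A) = (x - 2)^3(x + 5), so the eigenvalues are -5 (algebraic multiplicity 1), 2 (algebraic multiplicity 3).

For λ = -5: algebraic multiplicity 1 gives one 1×1 block.

For λ = 2: rank(A - 2I) = 3, rank((A - 2I)^2) = 2, rank((A - 2I)^3) = 1. The eigenspace has dimension 4 - 3 = 1, so there is 1 Jordan block; the rank sequence gives block sizes [3].

Assembling the blocks gives the Jordan form J above.

J = [[-5, 0, 0, 0], [0, 2, 1, 0], [0, 0, 2, 1], [0, 0, 0, 2]]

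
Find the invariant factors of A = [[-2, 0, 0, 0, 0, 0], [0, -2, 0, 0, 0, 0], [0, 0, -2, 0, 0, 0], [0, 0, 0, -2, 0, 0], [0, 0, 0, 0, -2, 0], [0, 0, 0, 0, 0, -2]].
The Jordan structure of A has elementary divisors (x + 2), (x + 2), (x + 2), (x + 2), (x + 2), (x + 2). Arranging the block sizes at each eigenvalue in decreasing order and taking row products gives the invariant factors.

Invariant factors (smallest first, each dividing the next): x + 2, x + 2, x + 2, x + 2, x + 2, x + 2.

Check: the last factor x + 2 is the minimal polynomial, and the product (x + 2)^6 is the characteristic polynomial.

x + 2, x + 2, x + 2, x + 2, x + 2, x + 2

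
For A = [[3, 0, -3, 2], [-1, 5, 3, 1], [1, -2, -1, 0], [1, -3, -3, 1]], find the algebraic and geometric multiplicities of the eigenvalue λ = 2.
The characteristic polynomial is (x - 2)^4, so the factor x - 2 appears with exponent 4: the algebraic multiplicity is 4.

rank(A - 2I) = 2, so the eigenspace has dimension 4 - 2 = 2: the geometric multiplicity is 2.

Since 2 < 4, A is not diagonalizable.

algebraic multiplicity 4, geometric multiplicity 2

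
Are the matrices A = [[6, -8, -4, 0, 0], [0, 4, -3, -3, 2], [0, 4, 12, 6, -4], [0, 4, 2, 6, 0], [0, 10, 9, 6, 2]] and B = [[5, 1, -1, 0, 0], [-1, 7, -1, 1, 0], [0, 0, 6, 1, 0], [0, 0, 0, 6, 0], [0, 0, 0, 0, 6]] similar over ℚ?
Two matrices over a field are similar if and only if they have the same invariant factors.

Both A and B have characteristic polynomial (x - 6)^5 and minimal polynomial (x - 6)^2. Computing further, both have invariant factors x - 6, (x - 6)^2, (x - 6)^2. Hence A and B are similar.

Yes.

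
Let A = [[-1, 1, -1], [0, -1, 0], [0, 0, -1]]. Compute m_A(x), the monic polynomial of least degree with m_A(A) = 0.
The characteristic polynomial factors as (x + 1)^3. The minimal polynomial is ∏(x - λ)^{k_λ} where k_λ is the size of the largest Jordan block at λ.

For λ = -1: rank(A + I) = 1, and the largest Jordan block has size 2 (the smallest k with rank((A + I)^k) = rank((A + I)^(k+1))).

So m_A(x) = (x + 1)^2.

m_A(x) = (x + 1)^2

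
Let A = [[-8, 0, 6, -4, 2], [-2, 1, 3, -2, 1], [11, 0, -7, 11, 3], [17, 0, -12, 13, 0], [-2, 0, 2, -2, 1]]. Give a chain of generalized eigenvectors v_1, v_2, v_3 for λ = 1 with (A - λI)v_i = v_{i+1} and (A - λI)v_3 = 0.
We seek v_1 ∈ ker((A - I)^3) \ ker((A - I)^2), then set v_{i+1} = (A - I) v_i.

One such chain is v_1 = [[0, 0, 1, 1, 0]]^T, v_2 = [[2, 1, 3, 0, 0]]^T, v_3 = [[0, 5, -2, -2, 2]]^T. Check: (A - I) v_3 = [[0, 0, 0, 0, 0]]^T = 0.

v_1 = [[0, 0, 1, 1, 0]]^T, v_2 = [[2, 1, 3, 0, 0]]^T, v_3 = [[0, 5, -2, -2, 2]]^T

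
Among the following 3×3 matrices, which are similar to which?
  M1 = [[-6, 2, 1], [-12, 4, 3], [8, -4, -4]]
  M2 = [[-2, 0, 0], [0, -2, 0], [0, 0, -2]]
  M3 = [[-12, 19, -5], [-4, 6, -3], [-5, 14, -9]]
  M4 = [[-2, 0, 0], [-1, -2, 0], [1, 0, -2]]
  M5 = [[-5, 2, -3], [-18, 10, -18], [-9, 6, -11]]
3 classes: {M1, M4, M5}, {M2}, {M3}

Characteristic polynomials: χ_{M1} = (x + 2)^3, χ_{M2} = (x + 2)^3, χ_{M3} = (x + 5)^3, χ_{M4} = (x + 2)^3, χ_{M5} = (x + 2)^3.

{M1, M4, M5}: invariant factors x + 2, (x + 2)^2.

{M2}: invariant factors x + 2, x + 2, x + 2.

{M3}: invariant factors (x + 5)^3.

Matrices are similar if and only if their invariant-factor lists agree; the partition into similarity classes is {M1, M4, M5}, {M2}, {M3}.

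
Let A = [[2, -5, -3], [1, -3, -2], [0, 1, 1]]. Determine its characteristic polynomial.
xI - A = [[x - 2, 5, 3], [-1, x + 3, 2], [0, -1, x - 1]].

Expanding det(xI - A) along the first row:
det(xI - A) = + (x - 2)·det([[x + 3, 2], [-1, x - 1]]) - (5)·det([[-1, 2], [0, x - 1]]) + (3)·det([[-1, x + 3], [0, -1]]).

Evaluating gives χ_A(x) = x^3.

χ_A(x) = x^3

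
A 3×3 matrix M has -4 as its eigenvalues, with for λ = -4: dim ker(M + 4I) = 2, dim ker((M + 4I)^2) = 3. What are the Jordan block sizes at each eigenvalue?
Jordan blocks: (-4, 2), (-4, 1)

λ = -4: successive nullity increments [2, 1] count blocks of size ≥ k; block sizes are [2, 1].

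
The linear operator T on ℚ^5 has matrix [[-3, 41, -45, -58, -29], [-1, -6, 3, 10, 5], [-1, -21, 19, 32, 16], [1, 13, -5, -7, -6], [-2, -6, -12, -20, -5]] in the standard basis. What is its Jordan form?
The characteristic polynomial is det(xI - A) = (x - 5)^2(x + 4)^3, so the eigenvalues are -4 (algebraic multiplicity 3), 5 (algebraic multiplicity 2).

For λ = -4: rank(A + 4I) = 4, rank((A + 4I)^2) = 3, rank((A + 4I)^3) = 2. The eigenspace has dimension 5 - 4 = 1, so there is 1 Jordan block; the rank sequence gives block sizes [3].

For λ = 5: rank(A - 5I) = 4, rank((A - 5I)^2) = 3. The eigenspace has dimension 5 - 4 = 1, so there is 1 Jordan block; the rank sequence gives block sizes [2].

Assembling the blocks gives the Jordan form J above.

J = [[-4, 1, 0, 0, 0], [0, -4, 1, 0, 0], [0, 0, -4, 0, 0], [0, 0, 0, 5, 1], [0, 0, 0, 0, 5]]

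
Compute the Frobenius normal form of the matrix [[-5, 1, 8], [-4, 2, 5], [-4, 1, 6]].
The invariant factors of A (the non-unit diagonal entries of the Smith normal form of xI - A over ℚ[x]) are (x - 1)^3, each dividing the next. The characteristic polynomial is their product, (x - 1)^3.

The rational canonical form is the block-diagonal matrix of companion matrices C(f_i):
R = [[0, 0, 1], [1, 0, -3], [0, 1, 3]].

R = [[0, 0, 1], [1, 0, -3], [0, 1, 3]]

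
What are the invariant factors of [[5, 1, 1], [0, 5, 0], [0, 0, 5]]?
x - 5, (x - 5)^2

The Jordan structure of A has elementary divisors (x - 5)^2, (x - 5). Arranging the block sizes at each eigenvalue in decreasing order and taking row products gives the invariant factors.

Invariant factors (smallest first, each dividing the next): x - 5, (x - 5)^2.

Check: the last factor (x - 5)^2 is the minimal polynomial, and the product (x - 5)^3 is the characteristic polynomial.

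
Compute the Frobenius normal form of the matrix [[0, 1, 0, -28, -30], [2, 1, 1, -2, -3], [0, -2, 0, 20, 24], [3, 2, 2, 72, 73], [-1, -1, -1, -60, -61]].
The invariant factors of A (the non-unit diagonal entries of the Smith normal form of xI - A over ℚ[x]) are (x - 6)^2(x^3 + 2x + 1), each dividing the next. The characteristic polynomial is their product, (x - 6)^2(x^3 + 2x + 1).

The rational canonical form is the block-diagonal matrix of companion matrices C(f_i):
R = [[0, 0, 0, 0, -36], [1, 0, 0, 0, -60], [0, 1, 0, 0, 23], [0, 0, 1, 0, -38], [0, 0, 0, 1, 12]].

Note the characteristic polynomial does not split into linear factors over ℚ, so A has no Jordan form over ℚ; the rational canonical form exists over any field.

R = [[0, 0, 0, 0, -36], [1, 0, 0, 0, -60], [0, 1, 0, 0, 23], [0, 0, 1, 0, -38], [0, 0, 0, 1, 12]]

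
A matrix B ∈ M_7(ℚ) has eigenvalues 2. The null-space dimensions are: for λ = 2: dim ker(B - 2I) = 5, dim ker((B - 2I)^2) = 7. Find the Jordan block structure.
λ = 2: successive nullity increments [5, 2] count blocks of size ≥ k; block sizes are [2, 2, 1, 1, 1].

Jordan blocks: (2, 2), (2, 2), (2, 1), (2, 1), (2, 1)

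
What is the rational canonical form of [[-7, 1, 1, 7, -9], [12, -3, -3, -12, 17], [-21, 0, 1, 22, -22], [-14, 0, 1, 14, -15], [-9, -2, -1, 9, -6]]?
The invariant factors of A (the non-unit diagonal entries of the Smith normal form of xI - A over ℚ[x]) are (x + 1)(x^2 + 3)^2, each dividing the next. The characteristic polynomial is their product, (x + 1)(x^2 + 3)^2.

The rational canonical form is the block-diagonal matrix of companion matrices C(f_i):
R = [[0, 0, 0, 0, -9], [1, 0, 0, 0, -9], [0, 1, 0, 0, -6], [0, 0, 1, 0, -6], [0, 0, 0, 1, -1]].

Note the characteristic polynomial does not split into linear factors over ℚ, so A has no Jordan form over ℚ; the rational canonical form exists over any field.

R = [[0, 0, 0, 0, -9], [1, 0, 0, 0, -9], [0, 1, 0, 0, -6], [0, 0, 1, 0, -6], [0, 0, 0, 1, -1]]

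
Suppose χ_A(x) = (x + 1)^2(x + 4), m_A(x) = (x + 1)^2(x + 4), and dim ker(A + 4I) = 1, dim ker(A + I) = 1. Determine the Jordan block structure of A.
λ = -4: algebraic multiplicity 1 (exponent in χ_A), largest block size 1 (exponent in m_A), 1 block (geometric multiplicity). This forces block sizes [1].
λ = -1: algebraic multiplicity 2 (exponent in χ_A), largest block size 2 (exponent in m_A), 1 block (geometric multiplicity). This forces block sizes [2].

Jordan blocks: (-4, 1), (-1, 2)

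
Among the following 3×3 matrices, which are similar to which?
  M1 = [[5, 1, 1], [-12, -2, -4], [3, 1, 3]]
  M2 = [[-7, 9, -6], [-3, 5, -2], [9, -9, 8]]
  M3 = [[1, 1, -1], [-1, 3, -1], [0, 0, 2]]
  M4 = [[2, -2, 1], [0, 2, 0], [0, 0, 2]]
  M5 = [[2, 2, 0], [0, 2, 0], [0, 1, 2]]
1 class: {M1, M2, M3, M4, M5}

Characteristic polynomials: χ_{M1} = (x - 2)^3, χ_{M2} = (x - 2)^3, χ_{M3} = (x - 2)^3, χ_{M4} = (x - 2)^3, χ_{M5} = (x - 2)^3.

{M1, M2, M3, M4, M5}: invariant factors x - 2, (x - 2)^2.

Matrices are similar if and only if their invariant-factor lists agree; the partition into similarity classes is {M1, M2, M3, M4, M5}.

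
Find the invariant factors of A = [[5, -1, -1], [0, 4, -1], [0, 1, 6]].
x - 5, (x - 5)^2

The Jordan structure of A has elementary divisors (x - 5)^2, (x - 5). Arranging the block sizes at each eigenvalue in decreasing order and taking row products gives the invariant factors.

Invariant factors (smallest first, each dividing the next): x - 5, (x - 5)^2.

Check: the last factor (x - 5)^2 is the minimal polynomial, and the product (x - 5)^3 is the characteristic polynomial.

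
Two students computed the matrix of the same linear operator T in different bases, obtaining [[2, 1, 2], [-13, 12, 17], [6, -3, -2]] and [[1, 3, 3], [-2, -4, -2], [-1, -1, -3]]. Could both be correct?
trace(A) = 12 but trace(B) = -6. The trace is a similarity invariant, so A and B are not similar.

No.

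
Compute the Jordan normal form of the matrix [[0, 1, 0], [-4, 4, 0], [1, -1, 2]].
The characteristic polynomial is det(xI - A) = (x - 2)^3, so the eigenvalues are 2 (algebraic multiplicity 3).

For λ = 2: rank(A - 2I) = 2, rank((A - 2I)^2) = 1, rank((A - 2I)^3) = 0. The eigenspace has dimension 3 - 2 = 1, so there is 1 Jordan block; the rank sequence gives block sizes [3].

Assembling the blocks gives the Jordan form J above.

J = [[2, 1, 0], [0, 2, 1], [0, 0, 2]]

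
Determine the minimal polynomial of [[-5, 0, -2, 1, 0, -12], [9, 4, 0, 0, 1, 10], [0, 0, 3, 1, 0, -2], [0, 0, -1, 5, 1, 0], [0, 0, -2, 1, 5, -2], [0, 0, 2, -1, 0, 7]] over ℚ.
m_A(x) = (x - 5)^3(x - 4)(x + 5)

The characteristic polynomial factors as (x - 5)^4(x - 4)(x + 5). The minimal polynomial is ∏(x - λ)^{k_λ} where k_λ is the size of the largest Jordan block at λ.

For λ = -5: rank(A + 5I) = 5, and the largest Jordan block has size 1 (the smallest k with rank((A + 5I)^k) = rank((A + 5I)^(k+1))).
For λ = 4: rank(A - 4I) = 5, and the largest Jordan block has size 1 (the smallest k with rank((A - 4I)^k) = rank((A - 4I)^(k+1))).
For λ = 5: rank(A - 5I) = 4, and the largest Jordan block has size 3 (the smallest k with rank((A - 5I)^k) = rank((A - 5I)^(k+1))).

So m_A(x) = (x - 5)^3(x - 4)(x + 5).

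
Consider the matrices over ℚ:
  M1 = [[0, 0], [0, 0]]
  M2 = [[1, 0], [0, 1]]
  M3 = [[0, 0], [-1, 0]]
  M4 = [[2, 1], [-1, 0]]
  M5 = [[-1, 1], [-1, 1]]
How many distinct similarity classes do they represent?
4 classes: {M1}, {M2}, {M3, M5}, {M4}

Characteristic polynomials: χ_{M1} = x^2, χ_{M2} = (x - 1)^2, χ_{M3} = x^2, χ_{M4} = (x - 1)^2, χ_{M5} = x^2.

{M1}: invariant factors x, x.

{M2}: invariant factors x - 1, x - 1.

{M3, M5}: invariant factors x^2.

{M4}: invariant factors (x - 1)^2.

Matrices are similar if and only if their invariant-factor lists agree; the partition into similarity classes is {M1}, {M2}, {M3, M5}, {M4}.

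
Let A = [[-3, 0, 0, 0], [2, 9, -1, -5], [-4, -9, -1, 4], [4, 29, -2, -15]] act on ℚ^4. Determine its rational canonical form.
R = [[-3, 0, 0, 0], [0, 0, 0, -9], [0, 1, 0, -15], [0, 0, 1, -7]]

The invariant factors of A (the non-unit diagonal entries of the Smith normal form of xI - A over ℚ[x]) are x + 3, (x + 1)(x + 3)^2, each dividing the next. The characteristic polynomial is their product, (x + 1)(x + 3)^3.

The rational canonical form is the block-diagonal matrix of companion matrices C(f_i):
R = [[-3, 0, 0, 0], [0, 0, 0, -9], [0, 1, 0, -15], [0, 0, 1, -7]].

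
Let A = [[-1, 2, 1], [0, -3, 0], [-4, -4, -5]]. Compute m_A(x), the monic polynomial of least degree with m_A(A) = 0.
m_A(x) = (x + 3)^2

The characteristic polynomial factors as (x + 3)^3. The minimal polynomial is ∏(x - λ)^{k_λ} where k_λ is the size of the largest Jordan block at λ.

For λ = -3: rank(A + 3I) = 1, and the largest Jordan block has size 2 (the smallest k with rank((A + 3I)^k) = rank((A + 3I)^(k+1))).

So m_A(x) = (x + 3)^2.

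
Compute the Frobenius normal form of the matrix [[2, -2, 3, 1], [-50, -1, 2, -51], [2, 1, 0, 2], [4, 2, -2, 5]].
The invariant factors of A (the non-unit diagonal entries of the Smith normal form of xI - A over ℚ[x]) are (x - 4)^2(x - 1)(x + 3), each dividing the next. The characteristic polynomial is their product, (x - 4)^2(x - 1)(x + 3).

The rational canonical form is the block-diagonal matrix of companion matrices C(f_i):
R = [[0, 0, 0, 48], [1, 0, 0, -56], [0, 1, 0, 3], [0, 0, 1, 6]].

R = [[0, 0, 0, 48], [1, 0, 0, -56], [0, 1, 0, 3], [0, 0, 1, 6]]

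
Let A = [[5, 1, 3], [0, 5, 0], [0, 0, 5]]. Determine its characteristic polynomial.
xI - A = [[x - 5, -1, -3], [0, x - 5, 0], [0, 0, x - 5]].

Expanding det(xI - A) along the first row:
det(xI - A) = + (x - 5)·det([[x - 5, 0], [0, x - 5]]) - (-1)·det([[0, 0], [0, x - 5]]) + (-3)·det([[0, x - 5], [0, 0]]).

Evaluating gives χ_A(x) = x^3 - 15x^2 + 75x - 125 = (x - 5)^3.

χ_A(x) = (x - 5)^3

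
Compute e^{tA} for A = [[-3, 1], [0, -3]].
A has Jordan form J = [[-3, 1], [0, -3]] with A = PJP^{-1}, so e^{tA} = P e^{tJ} P^{-1}.

For a Jordan block J_k(λ), e^{tJ_k(λ)} = e^{λt} · (I + tN + t^2 N^2/2! + ... + t^{k-1} N^{k-1}/(k-1)!) where N is the nilpotent superdiagonal part.

Assembling the blocks and conjugating back gives the entries of e^{tA} as shown above.

e^{tA} = [[e^{-3*t}, t*e^{-3*t}], [0, e^{-3*t}]]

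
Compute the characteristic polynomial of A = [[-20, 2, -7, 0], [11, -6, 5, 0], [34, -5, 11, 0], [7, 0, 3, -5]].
xI - A = [[x + 20, -2, 7, 0], [-11, x + 6, -5, 0], [-34, 5, x - 11, 0], [-7, 0, -3, x + 5]].

Expanding det(xI - A) along the first row:
det(xI - A) = + (x + 20)·det([[x + 6, -5, 0], [5, x - 11, 0], [0, -3, x + 5]]) - (-2)·det([[-11, -5, 0], [-34, x - 11, 0], [-7, -3, x + 5]]) + (7)·det([[-11, x + 6, 0], [-34, 5, 0], [-7, 0, x + 5]]) - (0)·det([[-11, x + 6, -5], [-34, 5, x - 11], [-7, 0, -3]]).

Evaluating gives χ_A(x) = x^4 + 20x^3 + 150x^2 + 500x + 625 = (x + 5)^4.

χ_A(x) = (x + 5)^4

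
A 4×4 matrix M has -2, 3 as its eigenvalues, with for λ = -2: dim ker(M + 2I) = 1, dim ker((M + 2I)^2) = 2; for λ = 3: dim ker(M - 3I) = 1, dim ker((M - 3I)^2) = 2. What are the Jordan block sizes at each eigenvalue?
λ = -2: successive nullity increments [1, 1] count blocks of size ≥ k; block sizes are [2].
λ = 3: successive nullity increments [1, 1] count blocks of size ≥ k; block sizes are [2].

Jordan blocks: (-2, 2), (3, 2)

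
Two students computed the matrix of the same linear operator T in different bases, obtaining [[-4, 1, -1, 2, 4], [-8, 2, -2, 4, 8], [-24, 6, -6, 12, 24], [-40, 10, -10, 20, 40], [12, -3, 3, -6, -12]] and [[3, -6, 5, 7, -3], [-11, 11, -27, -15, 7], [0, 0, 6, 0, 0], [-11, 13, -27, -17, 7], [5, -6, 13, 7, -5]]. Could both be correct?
trace(A) = 0 but trace(B) = -2. The trace is a similarity invariant, so A and B are not similar.

No.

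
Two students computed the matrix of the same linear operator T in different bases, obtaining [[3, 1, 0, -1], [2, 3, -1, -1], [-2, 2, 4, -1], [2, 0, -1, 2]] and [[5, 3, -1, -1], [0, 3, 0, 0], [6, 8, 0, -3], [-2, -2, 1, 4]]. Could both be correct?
Two matrices over a field are similar if and only if they have the same invariant factors.

Both A and B have characteristic polynomial (x - 3)^4 and minimal polynomial (x - 3)^2. Computing further, both have invariant factors (x - 3)^2, (x - 3)^2. Hence A and B are similar.

Yes.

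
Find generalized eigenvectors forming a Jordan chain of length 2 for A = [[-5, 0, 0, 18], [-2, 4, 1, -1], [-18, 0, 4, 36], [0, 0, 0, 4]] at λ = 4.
We seek v_1 ∈ ker((A - 4I)^2) \ ker(A - 4I), then set v_{i+1} = (A - 4I) v_i.

One such chain is v_1 = [[0, -4, 1, 0]]^T, v_2 = [[0, 1, 0, 0]]^T. Check: (A - 4I) v_2 = [[0, 0, 0, 0]]^T = 0.

v_1 = [[0, -4, 1, 0]]^T, v_2 = [[0, 1, 0, 0]]^T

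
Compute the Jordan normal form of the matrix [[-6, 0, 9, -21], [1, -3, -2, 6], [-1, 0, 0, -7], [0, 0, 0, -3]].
The characteristic polynomial is det(xI - A) = (x + 3)^4, so the eigenvalues are -3 (algebraic multiplicity 4).

For λ = -3: rank(A + 3I) = 2, rank((A + 3I)^2) = 1, rank((A + 3I)^3) = 0. The eigenspace has dimension 4 - 2 = 2, so there are 2 Jordan blocks; the rank sequence gives block sizes [3, 1].

Assembling the blocks gives the Jordan form J above.

J = [[-3, 1, 0, 0], [0, -3, 1, 0], [0, 0, -3, 0], [0, 0, 0, -3]]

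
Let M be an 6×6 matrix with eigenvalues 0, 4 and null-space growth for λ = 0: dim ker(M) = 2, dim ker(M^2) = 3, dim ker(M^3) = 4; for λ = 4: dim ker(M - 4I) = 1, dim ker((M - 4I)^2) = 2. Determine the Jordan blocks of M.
λ = 0: successive nullity increments [2, 1, 1] count blocks of size ≥ k; block sizes are [3, 1].
λ = 4: successive nullity increments [1, 1] count blocks of size ≥ k; block sizes are [2].

Jordan blocks: (0, 3), (0, 1), (4, 2)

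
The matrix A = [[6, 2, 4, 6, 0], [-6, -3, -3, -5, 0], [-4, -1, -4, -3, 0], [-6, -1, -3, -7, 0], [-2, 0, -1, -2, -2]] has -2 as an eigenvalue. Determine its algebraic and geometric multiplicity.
algebraic multiplicity 5, geometric multiplicity 3

The characteristic polynomial is (x + 2)^5, so the factor x + 2 appears with exponent 5: the algebraic multiplicity is 5.

rank(A + 2I) = 2, so the eigenspace has dimension 5 - 2 = 3: the geometric multiplicity is 3.

Since 3 < 5, A is not diagonalizable.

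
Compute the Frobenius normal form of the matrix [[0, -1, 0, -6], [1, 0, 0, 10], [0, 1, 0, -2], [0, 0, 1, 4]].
The invariant factors of A (the non-unit diagonal entries of the Smith normal form of xI - A over ℚ[x]) are (x - 4)(x^3 + 3x - 2), each dividing the next. The characteristic polynomial is their product, (x - 4)(x^3 + 3x - 2).

The rational canonical form is the block-diagonal matrix of companion matrices C(f_i):
R = [[0, 0, 0, -8], [1, 0, 0, 14], [0, 1, 0, -3], [0, 0, 1, 4]].

Note the characteristic polynomial does not split into linear factors over ℚ, so A has no Jordan form over ℚ; the rational canonical form exists over any field.

R = [[0, 0, 0, -8], [1, 0, 0, 14], [0, 1, 0, -3], [0, 0, 1, 4]]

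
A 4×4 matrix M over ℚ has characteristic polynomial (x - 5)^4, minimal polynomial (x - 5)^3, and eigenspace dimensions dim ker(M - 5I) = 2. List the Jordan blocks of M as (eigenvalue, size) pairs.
Jordan blocks: (5, 3), (5, 1)

λ = 5: algebraic multiplicity 4 (exponent in χ_M), largest block size 3 (exponent in m_M), 2 blocks (geometric multiplicity). These force block sizes [3, 1].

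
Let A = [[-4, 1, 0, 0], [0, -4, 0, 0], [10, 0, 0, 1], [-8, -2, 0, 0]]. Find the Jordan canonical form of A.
The characteristic polynomial is det(xI - A) = x^2(x + 4)^2, so the eigenvalues are -4 (algebraic multiplicity 2), 0 (algebraic multiplicity 2).

For λ = -4: rank(A + 4I) = 3, rank((A + 4I)^2) = 2. The eigenspace has dimension 4 - 3 = 1, so there is 1 Jordan block; the rank sequence gives block sizes [2].

For λ = 0: rank(A) = 3, rank(A^2) = 2. The eigenspace has dimension 4 - 3 = 1, so there is 1 Jordan block; the rank sequence gives block sizes [2].

Assembling the blocks gives the Jordan form J above.

J = [[-4, 1, 0, 0], [0, -4, 0, 0], [0, 0, 0, 1], [0, 0, 0, 0]]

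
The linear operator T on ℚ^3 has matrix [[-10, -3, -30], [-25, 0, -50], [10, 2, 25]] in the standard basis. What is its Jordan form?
J = [[5, 1, 0], [0, 5, 0], [0, 0, 5]]

The characteristic polynomial is det(xI - A) = (x - 5)^3, so the eigenvalues are 5 (algebraic multiplicity 3).

For λ = 5: rank(A - 5I) = 1, rank((A - 5I)^2) = 0. The eigenspace has dimension 3 - 1 = 2, so there are 2 Jordan blocks; the rank sequence gives block sizes [2, 1].

Assembling the blocks gives the Jordan form J above.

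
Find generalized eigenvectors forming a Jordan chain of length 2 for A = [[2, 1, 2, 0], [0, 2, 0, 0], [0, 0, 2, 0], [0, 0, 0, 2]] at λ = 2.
v_1 = [[0, 1, 0, 0]]^T, v_2 = [[1, 0, 0, 0]]^T

We seek v_1 ∈ ker((A - 2I)^2) \ ker(A - 2I), then set v_{i+1} = (A - 2I) v_i.

One such chain is v_1 = [[0, 1, 0, 0]]^T, v_2 = [[1, 0, 0, 0]]^T. Check: (A - 2I) v_2 = [[0, 0, 0, 0]]^T = 0.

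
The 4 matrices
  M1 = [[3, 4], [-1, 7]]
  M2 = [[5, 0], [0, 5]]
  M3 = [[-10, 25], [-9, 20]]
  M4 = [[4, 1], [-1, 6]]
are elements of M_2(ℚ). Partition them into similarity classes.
2 classes: {M1, M3, M4}, {M2}

Characteristic polynomials: χ_{M1} = (x - 5)^2, χ_{M2} = (x - 5)^2, χ_{M3} = (x - 5)^2, χ_{M4} = (x - 5)^2.

{M1, M3, M4}: invariant factors (x - 5)^2.

{M2}: invariant factors x - 5, x - 5.

Matrices are similar if and only if their invariant-factor lists agree; the partition into similarity classes is {M1, M3, M4}, {M2}.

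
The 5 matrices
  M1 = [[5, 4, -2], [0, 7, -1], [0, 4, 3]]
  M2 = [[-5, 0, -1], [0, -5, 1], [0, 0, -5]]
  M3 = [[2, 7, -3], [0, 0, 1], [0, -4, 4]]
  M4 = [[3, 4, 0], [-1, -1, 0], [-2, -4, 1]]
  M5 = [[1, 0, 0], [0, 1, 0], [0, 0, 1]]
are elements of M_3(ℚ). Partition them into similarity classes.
5 classes: {M1}, {M2}, {M3}, {M4}, {M5}

Characteristic polynomials: χ_{M1} = (x - 5)^3, χ_{M2} = (x + 5)^3, χ_{M3} = (x - 2)^3, χ_{M4} = (x - 1)^3, χ_{M5} = (x - 1)^3.

{M1}: invariant factors x - 5, (x - 5)^2.

{M2}: invariant factors x + 5, (x + 5)^2.

{M3}: invariant factors (x - 2)^3.

{M4}: invariant factors x - 1, (x - 1)^2.

{M5}: invariant factors x - 1, x - 1, x - 1.

Matrices are similar if and only if their invariant-factor lists agree; the partition into similarity classes is {M1}, {M2}, {M3}, {M4}, {M5}.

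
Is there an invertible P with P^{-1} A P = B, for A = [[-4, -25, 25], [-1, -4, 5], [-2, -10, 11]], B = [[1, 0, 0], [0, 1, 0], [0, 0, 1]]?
No.

Both have characteristic polynomial (x - 1)^3, but the minimal polynomial of A is (x - 1)^2 while the minimal polynomial of B is x - 1. The minimal polynomial is a similarity invariant, so A and B are not similar.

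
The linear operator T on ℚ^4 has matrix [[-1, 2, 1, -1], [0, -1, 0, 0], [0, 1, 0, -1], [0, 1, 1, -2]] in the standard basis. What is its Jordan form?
The characteristic polynomial is det(xI - A) = (x + 1)^4, so the eigenvalues are -1 (algebraic multiplicity 4).

For λ = -1: rank(A + I) = 2, rank((A + I)^2) = 0. The eigenspace has dimension 4 - 2 = 2, so there are 2 Jordan blocks; the rank sequence gives block sizes [2, 2].

Assembling the blocks gives the Jordan form J above.

J = [[-1, 1, 0, 0], [0, -1, 0, 0], [0, 0, -1, 1], [0, 0, 0, -1]]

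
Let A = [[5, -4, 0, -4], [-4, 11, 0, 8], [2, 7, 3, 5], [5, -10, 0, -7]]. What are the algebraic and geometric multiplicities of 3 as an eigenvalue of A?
algebraic multiplicity 4, geometric multiplicity 2

The characteristic polynomial is (x - 3)^4, so the factor x - 3 appears with exponent 4: the algebraic multiplicity is 4.

rank(A - 3I) = 2, so the eigenspace has dimension 4 - 2 = 2: the geometric multiplicity is 2.

Since 2 < 4, A is not diagonalizable.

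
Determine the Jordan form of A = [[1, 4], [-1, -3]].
J = [[-1, 1], [0, -1]]

The characteristic polynomial is det(xI - A) = (x + 1)^2, so the eigenvalues are -1 (algebraic multiplicity 2).

For λ = -1: rank(A + I) = 1, rank((A + I)^2) = 0. The eigenspace has dimension 2 - 1 = 1, so there is 1 Jordan block; the rank sequence gives block sizes [2].

Assembling the blocks gives the Jordan form J above.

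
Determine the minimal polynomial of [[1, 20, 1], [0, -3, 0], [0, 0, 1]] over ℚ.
m_A(x) = (x - 1)^2(x + 3)

The characteristic polynomial factors as (x - 1)^2(x + 3). The minimal polynomial is ∏(x - λ)^{k_λ} where k_λ is the size of the largest Jordan block at λ.

For λ = -3: rank(A + 3I) = 2, and the largest Jordan block has size 1 (the smallest k with rank((A + 3I)^k) = rank((A + 3I)^(k+1))).
For λ = 1: rank(A - I) = 2, and the largest Jordan block has size 2 (the smallest k with rank((A - I)^k) = rank((A - I)^(k+1))).

So m_A(x) = (x - 1)^2(x + 3).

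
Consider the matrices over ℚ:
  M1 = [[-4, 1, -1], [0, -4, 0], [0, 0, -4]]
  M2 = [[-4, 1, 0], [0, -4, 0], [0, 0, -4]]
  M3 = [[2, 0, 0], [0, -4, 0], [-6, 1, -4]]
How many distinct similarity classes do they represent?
Characteristic polynomials: χ_{M1} = (x + 4)^3, χ_{M2} = (x + 4)^3, χ_{M3} = (x - 2)(x + 4)^2.

{M1, M2}: invariant factors x + 4, (x + 4)^2.

{M3}: invariant factors (x - 2)(x + 4)^2.

Matrices are similar if and only if their invariant-factor lists agree; the partition into similarity classes is {M1, M2}, {M3}.

2 classes: {M1, M2}, {M3}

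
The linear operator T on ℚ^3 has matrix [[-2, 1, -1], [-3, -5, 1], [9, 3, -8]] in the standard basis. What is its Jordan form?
J = [[-5, 1, 0], [0, -5, 1], [0, 0, -5]]

The characteristic polynomial is det(xI - A) = (x + 5)^3, so the eigenvalues are -5 (algebraic multiplicity 3).

For λ = -5: rank(A + 5I) = 2, rank((A + 5I)^2) = 1, rank((A + 5I)^3) = 0. The eigenspace has dimension 3 - 2 = 1, so there is 1 Jordan block; the rank sequence gives block sizes [3].

Assembling the blocks gives the Jordan form J above.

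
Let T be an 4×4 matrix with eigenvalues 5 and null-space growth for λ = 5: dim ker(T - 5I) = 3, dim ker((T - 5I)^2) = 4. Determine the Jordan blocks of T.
λ = 5: successive nullity increments [3, 1] count blocks of size ≥ k; block sizes are [2, 1, 1].

Jordan blocks: (5, 2), (5, 1), (5, 1)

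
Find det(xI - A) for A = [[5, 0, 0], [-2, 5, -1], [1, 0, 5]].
xI - A = [[x - 5, 0, 0], [2, x - 5, 1], [-1, 0, x - 5]].

Expanding det(xI - A) along the first row:
det(xI - A) = + (x - 5)·det([[x - 5, 1], [0, x - 5]]) - (0)·det([[2, 1], [-1, x - 5]]) + (0)·det([[2, x - 5], [-1, 0]]).

Evaluating gives χ_A(x) = x^3 - 15x^2 + 75x - 125 = (x - 5)^3.

χ_A(x) = (x - 5)^3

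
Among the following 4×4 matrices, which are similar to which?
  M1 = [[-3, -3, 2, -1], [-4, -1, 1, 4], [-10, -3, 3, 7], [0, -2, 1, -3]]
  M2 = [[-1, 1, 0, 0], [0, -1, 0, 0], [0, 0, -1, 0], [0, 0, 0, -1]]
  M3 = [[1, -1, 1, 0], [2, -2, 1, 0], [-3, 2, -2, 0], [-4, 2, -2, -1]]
2 classes: {M1, M3}, {M2}

Characteristic polynomials: χ_{M1} = (x + 1)^4, χ_{M2} = (x + 1)^4, χ_{M3} = (x + 1)^4.

{M1, M3}: invariant factors x + 1, (x + 1)^3.

{M2}: invariant factors x + 1, x + 1, (x + 1)^2.

Matrices are similar if and only if their invariant-factor lists agree; the partition into similarity classes is {M1, M3}, {M2}.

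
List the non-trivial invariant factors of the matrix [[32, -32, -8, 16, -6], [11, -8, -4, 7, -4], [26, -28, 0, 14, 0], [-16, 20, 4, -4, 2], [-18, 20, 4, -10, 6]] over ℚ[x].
(x - 6)(x - 4), (x - 6)^2(x - 4)

The Jordan structure of A has elementary divisors (x - 4), (x - 4), (x - 6)^2, (x - 6). Arranging the block sizes at each eigenvalue in decreasing order and taking row products gives the invariant factors.

Invariant factors (smallest first, each dividing the next): (x - 6)(x - 4), (x - 6)^2(x - 4).

Check: the last factor (x - 6)^2(x - 4) is the minimal polynomial, and the product (x - 6)^3(x - 4)^2 is the characteristic polynomial.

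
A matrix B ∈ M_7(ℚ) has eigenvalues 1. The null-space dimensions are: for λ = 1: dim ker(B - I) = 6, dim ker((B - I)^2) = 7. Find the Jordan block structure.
λ = 1: successive nullity increments [6, 1] count blocks of size ≥ k; block sizes are [2, 1, 1, 1, 1, 1].

Jordan blocks: (1, 2), (1, 1), (1, 1), (1, 1), (1, 1), (1, 1)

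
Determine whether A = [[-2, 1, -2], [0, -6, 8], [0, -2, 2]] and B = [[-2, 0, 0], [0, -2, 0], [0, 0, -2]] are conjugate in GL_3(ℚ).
Both have characteristic polynomial (x + 2)^3, but the minimal polynomial of A is (x + 2)^2 while the minimal polynomial of B is x + 2. The minimal polynomial is a similarity invariant, so A and B are not similar.

No.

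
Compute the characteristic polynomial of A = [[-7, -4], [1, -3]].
χ_A(x) = (x + 5)^2

xI - A = [[x + 7, 4], [-1, x + 3]].

Expanding det(xI - A) along the first row:
det(xI - A) = + (x + 7)·det([[x + 3]]) - (4)·det([[-1]]).

Evaluating gives χ_A(x) = x^2 + 10x + 25 = (x + 5)^2.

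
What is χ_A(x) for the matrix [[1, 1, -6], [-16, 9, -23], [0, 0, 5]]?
xI - A = [[x - 1, -1, 6], [16, x - 9, 23], [0, 0, x - 5]].

Expanding det(xI - A) along the first row:
det(xI - A) = + (x - 1)·det([[x - 9, 23], [0, x - 5]]) - (-1)·det([[16, 23], [0, x - 5]]) + (6)·det([[16, x - 9], [0, 0]]).

Evaluating gives χ_A(x) = x^3 - 15x^2 + 75x - 125 = (x - 5)^3.

χ_A(x) = (x - 5)^3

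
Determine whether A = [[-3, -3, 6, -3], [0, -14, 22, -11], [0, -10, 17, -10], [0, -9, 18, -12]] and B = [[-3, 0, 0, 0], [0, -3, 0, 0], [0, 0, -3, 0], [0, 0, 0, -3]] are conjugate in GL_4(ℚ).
No.

Both have characteristic polynomial (x + 3)^4, but the minimal polynomial of A is (x + 3)^2 while the minimal polynomial of B is x + 3. The minimal polynomial is a similarity invariant, so A and B are not similar.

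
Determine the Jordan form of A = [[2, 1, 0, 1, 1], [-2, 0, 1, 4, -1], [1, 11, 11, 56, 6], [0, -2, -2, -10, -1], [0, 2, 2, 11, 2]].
The characteristic polynomial is det(xI - A) = (x - 1)^5, so the eigenvalues are 1 (algebraic multiplicity 5).

For λ = 1: rank(A - I) = 3, rank((A - I)^2) = 1, rank((A - I)^3) = 0. The eigenspace has dimension 5 - 3 = 2, so there are 2 Jordan blocks; the rank sequence gives block sizes [3, 2].

Assembling the blocks gives the Jordan form J above.

J = [[1, 1, 0, 0, 0], [0, 1, 1, 0, 0], [0, 0, 1, 0, 0], [0, 0, 0, 1, 1], [0, 0, 0, 0, 1]]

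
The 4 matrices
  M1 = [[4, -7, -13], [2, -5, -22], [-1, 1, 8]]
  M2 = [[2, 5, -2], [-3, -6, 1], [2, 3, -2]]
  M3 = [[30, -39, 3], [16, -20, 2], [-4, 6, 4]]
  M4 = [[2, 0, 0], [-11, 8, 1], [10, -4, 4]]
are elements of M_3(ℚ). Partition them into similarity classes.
4 classes: {M1}, {M2}, {M3}, {M4}

Characteristic polynomials: χ_{M1} = (x - 5)^2(x + 3), χ_{M2} = (x + 2)^3, χ_{M3} = (x - 6)(x - 4)^2, χ_{M4} = (x - 6)^2(x - 2).

{M1}: invariant factors (x - 5)^2(x + 3).

{M2}: invariant factors (x + 2)^3.

{M3}: invariant factors (x - 6)(x - 4)^2.

{M4}: invariant factors (x - 6)^2(x - 2).

Matrices are similar if and only if their invariant-factor lists agree; the partition into similarity classes is {M1}, {M2}, {M3}, {M4}.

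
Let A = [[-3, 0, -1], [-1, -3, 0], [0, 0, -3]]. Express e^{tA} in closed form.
A has Jordan form J = [[-3, 1, 0], [0, -3, 1], [0, 0, -3]] with A = PJP^{-1}, so e^{tA} = P e^{tJ} P^{-1}.

For a Jordan block J_k(λ), e^{tJ_k(λ)} = e^{λt} · (I + tN + t^2 N^2/2! + ... + t^{k-1} N^{k-1}/(k-1)!) where N is the nilpotent superdiagonal part.

Assembling the blocks and conjugating back gives the entries of e^{tA} as shown above.

e^{tA} = [[e^{-3*t}, 0, -t*e^{-3*t}], [-t*e^{-3*t}, e^{-3*t}, t^2*e^{-3*t}/2], [0, 0, e^{-3*t}]]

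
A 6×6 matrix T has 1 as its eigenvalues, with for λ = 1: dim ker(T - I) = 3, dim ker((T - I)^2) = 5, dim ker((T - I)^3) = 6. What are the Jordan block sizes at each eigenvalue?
λ = 1: successive nullity increments [3, 2, 1] count blocks of size ≥ k; block sizes are [3, 2, 1].

Jordan blocks: (1, 3), (1, 2), (1, 1)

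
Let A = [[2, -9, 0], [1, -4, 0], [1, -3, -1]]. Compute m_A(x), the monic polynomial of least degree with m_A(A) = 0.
The characteristic polynomial factors as (x + 1)^3. The minimal polynomial is ∏(x - λ)^{k_λ} where k_λ is the size of the largest Jordan block at λ.

For λ = -1: rank(A + I) = 1, and the largest Jordan block has size 2 (the smallest k with rank((A + I)^k) = rank((A + I)^(k+1))).

So m_A(x) = (x + 1)^2.

m_A(x) = (x + 1)^2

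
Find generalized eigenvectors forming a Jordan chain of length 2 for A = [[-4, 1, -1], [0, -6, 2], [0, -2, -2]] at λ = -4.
We seek v_1 ∈ ker((A + 4I)^2) \ ker(A + 4I), then set v_{i+1} = (A + 4I) v_i.

One such chain is v_1 = [[1, -1, -2]]^T, v_2 = [[1, -2, -2]]^T. Check: (A + 4I) v_2 = [[0, 0, 0]]^T = 0.

v_1 = [[1, -1, -2]]^T, v_2 = [[1, -2, -2]]^T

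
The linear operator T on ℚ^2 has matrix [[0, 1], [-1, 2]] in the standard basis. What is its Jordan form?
The characteristic polynomial is det(xI - A) = (x - 1)^2, so the eigenvalues are 1 (algebraic multiplicity 2).

For λ = 1: rank(A - I) = 1, rank((A - I)^2) = 0. The eigenspace has dimension 2 - 1 = 1, so there is 1 Jordan block; the rank sequence gives block sizes [2].

Assembling the blocks gives the Jordan form J above.

J = [[1, 1], [0, 1]]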